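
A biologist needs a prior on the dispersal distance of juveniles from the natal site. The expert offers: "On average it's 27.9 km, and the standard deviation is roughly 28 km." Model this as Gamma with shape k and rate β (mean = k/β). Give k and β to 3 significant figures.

For Gamma(k, rate β): mean = k/β, variance = k/β², so CV = 1/√k.
CV = SD/mean = 28/27.9 = 1.004, hence k = 1/CV² = 0.993.
Then β = k/mean = 0.993/27.9 = 0.0356.

k ≈ 0.993, β ≈ 0.0356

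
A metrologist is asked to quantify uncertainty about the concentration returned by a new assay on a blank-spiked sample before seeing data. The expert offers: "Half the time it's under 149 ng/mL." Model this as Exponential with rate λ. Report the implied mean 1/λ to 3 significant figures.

Exponential median = ln 2 / λ, so λ = ln 2 / 149.0 = 0.00465.
Mean = 1/λ = 215 ng/mL.

mean ≈ 215 ng/mL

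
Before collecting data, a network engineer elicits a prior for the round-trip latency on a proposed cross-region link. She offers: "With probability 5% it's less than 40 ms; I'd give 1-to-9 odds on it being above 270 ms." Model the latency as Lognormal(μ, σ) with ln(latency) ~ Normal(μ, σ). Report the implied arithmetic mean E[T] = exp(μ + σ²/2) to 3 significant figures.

E[T] ≈ 145 ms

If T ~ Lognormal(μ,σ) then ln T ~ Normal(μ,σ), so the p-quantile of ln T is μ + z_p·σ.
ln(40) = 3.689 and ln(270) = 5.598; z_{0.05} = -1.645, z_{0.9} = 1.282.
σ = (5.598 − 3.689)/(1.282 − (-1.645)) = 0.653.
μ = 3.689 − (-1.645)·0.653 = 4.762.
E[T] = exp(μ + σ²/2) = exp(4.762 + 0.2129) = 145 ms.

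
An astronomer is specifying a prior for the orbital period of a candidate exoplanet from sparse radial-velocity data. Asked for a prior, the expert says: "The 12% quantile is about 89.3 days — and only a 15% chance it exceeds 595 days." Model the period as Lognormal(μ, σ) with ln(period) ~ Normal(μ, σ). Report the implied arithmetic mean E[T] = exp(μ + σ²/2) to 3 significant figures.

E[T] ≈ 353 days

If T ~ Lognormal(μ,σ) then ln T ~ Normal(μ,σ), so the p-quantile of ln T is μ + z_p·σ.
ln(89.3) = 4.492 and ln(595) = 6.389; z_{0.12} = -1.175, z_{0.85} = 1.036.
σ = (6.389 − 4.492)/(1.036 − (-1.175)) = 0.858.
μ = 4.492 − (-1.175)·0.858 = 5.500.
E[T] = exp(μ + σ²/2) = exp(5.500 + 0.3678) = 353 days.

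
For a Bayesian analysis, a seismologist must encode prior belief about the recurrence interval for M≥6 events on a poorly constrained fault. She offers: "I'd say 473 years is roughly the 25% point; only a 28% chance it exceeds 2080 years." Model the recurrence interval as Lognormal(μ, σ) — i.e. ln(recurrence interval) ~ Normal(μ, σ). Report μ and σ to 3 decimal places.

If T ~ Lognormal(μ,σ) then ln T ~ Normal(μ,σ), so the p-quantile of ln T is μ + z_p·σ.
ln(473) = 6.159 and ln(2080) = 7.64; z_{0.25} = -0.6745, z_{0.72} = 0.5828.
σ = (7.64 − 6.159)/(0.5828 − (-0.6745)) = 1.178.
μ = 6.159 − (-0.6745)·1.178 = 6.954.

μ ≈ 6.954, σ ≈ 1.178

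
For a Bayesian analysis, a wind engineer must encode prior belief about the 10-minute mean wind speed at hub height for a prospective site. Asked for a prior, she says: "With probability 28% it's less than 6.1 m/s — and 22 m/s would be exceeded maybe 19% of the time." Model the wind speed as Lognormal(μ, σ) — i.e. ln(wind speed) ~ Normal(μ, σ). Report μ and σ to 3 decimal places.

If T ~ Lognormal(μ,σ) then ln T ~ Normal(μ,σ), so the p-quantile of ln T is μ + z_p·σ.
ln(6.1) = 1.808 and ln(22) = 3.091; z_{0.28} = -0.5828, z_{0.81} = 0.8779.
σ = (3.091 − 1.808)/(0.8779 − (-0.5828)) = 0.878.
μ = 1.808 − (-0.5828)·0.878 = 2.320.

μ ≈ 2.320, σ ≈ 0.878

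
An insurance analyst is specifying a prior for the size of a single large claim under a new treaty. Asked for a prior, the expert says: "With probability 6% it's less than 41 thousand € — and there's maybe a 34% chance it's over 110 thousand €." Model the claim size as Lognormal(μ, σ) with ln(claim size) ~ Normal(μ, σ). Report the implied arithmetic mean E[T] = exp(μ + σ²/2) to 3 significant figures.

If T ~ Lognormal(μ,σ) then ln T ~ Normal(μ,σ), so the p-quantile of ln T is μ + z_p·σ.
ln(41) = 3.714 and ln(110) = 4.7; z_{0.06} = -1.555, z_{0.66} = 0.4125.
σ = (4.7 − 3.714)/(0.4125 − (-1.555)) = 0.502.
μ = 3.714 − (-1.555)·0.502 = 4.494.
E[T] = exp(μ + σ²/2) = exp(4.494 + 0.1258) = 101 thousand €.

E[T] ≈ 101 thousand €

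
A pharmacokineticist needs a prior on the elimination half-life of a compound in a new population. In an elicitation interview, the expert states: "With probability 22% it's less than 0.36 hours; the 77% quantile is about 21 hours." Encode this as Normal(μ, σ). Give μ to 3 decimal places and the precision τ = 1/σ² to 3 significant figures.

For Normal(μ,σ), the p-quantile is μ + z_p·σ. Here z_{0.22} = -0.7722, z_{0.77} = 0.7388.
So 0.36 = μ − 0.7722σ and 21 = μ + 0.7388σ.
Subtracting: σ = (21 − 0.36)/(0.7388 − (-0.7722)) = 13.659.
Then μ = 0.36 − (-0.7722)·13.659 = 10.908.
Precision τ = 1/σ² = 1/13.66² = 0.00536.

μ = 10.908, τ = 0.00536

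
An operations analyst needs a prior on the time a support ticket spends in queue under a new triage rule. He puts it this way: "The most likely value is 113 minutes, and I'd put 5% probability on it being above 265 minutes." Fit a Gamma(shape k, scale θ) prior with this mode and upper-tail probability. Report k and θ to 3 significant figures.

k ≈ 4.76, θ ≈ 30

Gamma(k,θ) with k>1 has mode (k−1)θ, so θ = 113/(k−1).
Need P(X < 265) = 0.95 with θ tied to k this way. Start at k = 2, θ = 113: P(X<265) ≈ 0.679.
Too low — raise k to concentrate. Iterating converges to k ≈ 4.76.
Then θ = 113/(4.76−1) ≈ 30.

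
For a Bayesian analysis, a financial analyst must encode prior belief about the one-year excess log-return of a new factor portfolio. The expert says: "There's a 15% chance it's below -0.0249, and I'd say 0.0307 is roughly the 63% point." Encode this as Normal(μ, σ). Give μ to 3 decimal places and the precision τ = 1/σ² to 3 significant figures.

For Normal(μ,σ), the p-quantile is μ + z_p·σ. Here z_{0.15} = -1.036, z_{0.63} = 0.3319.
So -0.0249 = μ − 1.036σ and 0.0307 = μ + 0.3319σ.
Subtracting: σ = (0.0307 − -0.0249)/(0.3319 − (-1.036)) = 0.041.
Then μ = -0.0249 − (-1.036)·0.041 = 0.017.
Precision τ = 1/σ² = 1/0.04063² = 606.

μ = 0.017, τ = 606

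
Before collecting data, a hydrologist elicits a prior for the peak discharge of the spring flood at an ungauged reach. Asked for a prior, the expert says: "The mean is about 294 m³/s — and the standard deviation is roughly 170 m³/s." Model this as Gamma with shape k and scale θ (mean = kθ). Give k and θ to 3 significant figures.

For Gamma(k, scale θ): mean = kθ, variance = kθ², so CV = 1/√k.
CV = SD/mean = 170/294 = 0.5782, hence k = 1/CV² = 2.99.
Then θ = mean/k = 294/2.99 = 98.3.

k ≈ 2.99, θ ≈ 98.3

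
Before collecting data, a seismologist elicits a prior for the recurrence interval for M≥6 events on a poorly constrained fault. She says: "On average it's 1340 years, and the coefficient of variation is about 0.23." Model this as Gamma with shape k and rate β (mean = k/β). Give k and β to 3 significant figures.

For Gamma(k, rate β): mean = k/β, variance = k/β², so CV = 1/√k.
CV = 0.23, hence k = 1/CV² = 18.9.
Then β = k/mean = 18.9/1340 = 0.0141.

k ≈ 18.9, β ≈ 0.0141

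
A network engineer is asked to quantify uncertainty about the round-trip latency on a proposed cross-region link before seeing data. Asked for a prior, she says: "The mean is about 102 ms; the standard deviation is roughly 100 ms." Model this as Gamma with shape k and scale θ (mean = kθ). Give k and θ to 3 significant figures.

For Gamma(k, scale θ): mean = kθ, variance = kθ², so CV = 1/√k.
CV = SD/mean = 100/102 = 0.9804, hence k = 1/CV² = 1.04.
Then θ = mean/k = 102/1.04 = 98.

k ≈ 1.04, θ ≈ 98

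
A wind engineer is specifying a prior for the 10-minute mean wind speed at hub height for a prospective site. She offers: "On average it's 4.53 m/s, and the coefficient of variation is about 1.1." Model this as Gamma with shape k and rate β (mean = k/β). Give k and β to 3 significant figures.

For Gamma(k, rate β): mean = k/β, variance = k/β², so CV = 1/√k.
CV = 1.1, hence k = 1/CV² = 0.826.
Then β = k/mean = 0.826/4.53 = 0.182.

k ≈ 0.826, β ≈ 0.182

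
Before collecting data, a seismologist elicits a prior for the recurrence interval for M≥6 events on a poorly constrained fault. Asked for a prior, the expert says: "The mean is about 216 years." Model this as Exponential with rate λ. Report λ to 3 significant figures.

Exponential mean = 1/λ, so λ = 1/216.0 = 0.00463.

λ ≈ 0.00463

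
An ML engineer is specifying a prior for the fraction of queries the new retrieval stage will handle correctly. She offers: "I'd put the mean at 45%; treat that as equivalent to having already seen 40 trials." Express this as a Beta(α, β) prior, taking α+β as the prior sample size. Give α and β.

Under the effective-sample-size interpretation, Beta(α, β) has prior mean α/(α+β) and prior sample size α+β.
So α+β = 40 and α/(α+β) = 0.45, giving α = 0.45·40 = 18 and β = 40 − 18 = 22.

α = 18, β = 22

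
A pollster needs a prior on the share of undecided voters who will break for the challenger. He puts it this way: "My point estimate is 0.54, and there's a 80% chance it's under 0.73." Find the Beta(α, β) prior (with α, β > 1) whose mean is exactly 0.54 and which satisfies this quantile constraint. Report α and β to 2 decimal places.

α ≈ 2.71, β ≈ 2.31

With mean 0.54 fixed, write α = 0.54s, β = 0.46s where s = α+β.
Need P(θ < 0.73) = 0.8 under Beta(0.54s, 0.46s). Normal approximation: (q−m)/√(m(1−m)/s) ≈ z_{0.8} = 0.842, so s ≈ 0.54·0.46·(0.842)²/(0.73−0.54)² = 4.9.
At s = 4.9: P(θ<0.73) ≈ 0.796. Adjusting to match 0.8 gives s ≈ 5.02.
So α = 0.54·5.02 ≈ 2.71, β = 0.46·5.02 ≈ 2.31.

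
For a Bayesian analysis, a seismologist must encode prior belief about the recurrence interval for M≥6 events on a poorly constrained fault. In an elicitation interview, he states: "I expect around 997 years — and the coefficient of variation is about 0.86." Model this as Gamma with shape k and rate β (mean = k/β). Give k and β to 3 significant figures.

k ≈ 1.35, β ≈ 0.00136

For Gamma(k, rate β): mean = k/β, variance = k/β², so CV = 1/√k.
CV = 0.86, hence k = 1/CV² = 1.35.
Then β = k/mean = 1.35/997 = 0.00136.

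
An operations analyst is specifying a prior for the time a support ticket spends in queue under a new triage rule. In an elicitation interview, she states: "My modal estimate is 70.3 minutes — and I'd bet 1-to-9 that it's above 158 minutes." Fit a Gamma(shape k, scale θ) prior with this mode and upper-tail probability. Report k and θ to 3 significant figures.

Gamma(k,θ) with k>1 has mode (k−1)θ, so θ = 70.3/(k−1).
Need P(X < 158) = 0.9 with θ tied to k this way. Start at k = 2, θ = 70.3: P(X<158) ≈ 0.657.
Too low — raise k to concentrate. Iterating converges to k ≈ 3.93.
Then θ = 70.3/(3.93−1) ≈ 24.

k ≈ 3.93, θ ≈ 24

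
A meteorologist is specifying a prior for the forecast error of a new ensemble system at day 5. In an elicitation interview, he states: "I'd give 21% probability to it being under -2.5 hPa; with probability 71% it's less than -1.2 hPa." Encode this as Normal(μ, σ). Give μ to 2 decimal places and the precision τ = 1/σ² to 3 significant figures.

The p-quantile of Normal(μ,σ) is μ + z_p·σ, with z_{0.21} = -0.8064 and z_{0.71} = 0.5534.
Eliminate σ: μ = (z₂·x₁ − z₁·x₂)/(z₂ − z₁) = (0.5534·-2.5 − (-0.8064)·-1.2)/1.36 = -1.73.
Then σ = (x₂ − x₁)/(z₂ − z₁) = (-1.2 − -2.5)/1.36 = 0.96.
Precision τ = 1/σ² = 1/0.956² = 1.09.

μ = -1.73, τ = 1.09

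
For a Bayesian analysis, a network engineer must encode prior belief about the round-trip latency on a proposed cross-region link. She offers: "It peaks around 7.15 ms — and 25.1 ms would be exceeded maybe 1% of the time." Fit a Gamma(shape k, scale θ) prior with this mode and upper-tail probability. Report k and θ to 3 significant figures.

k ≈ 3.74, θ ≈ 2.6

Gamma(k,θ) with k>1 has mode (k−1)θ, so θ = 7.15/(k−1).
Need P(X < 25.1) = 0.99 with θ tied to k this way. Start at k = 2, θ = 7.15: P(X<25.1) ≈ 0.865.
Too low — raise k to concentrate. Iterating converges to k ≈ 3.74.
Then θ = 7.15/(3.74−1) ≈ 2.6.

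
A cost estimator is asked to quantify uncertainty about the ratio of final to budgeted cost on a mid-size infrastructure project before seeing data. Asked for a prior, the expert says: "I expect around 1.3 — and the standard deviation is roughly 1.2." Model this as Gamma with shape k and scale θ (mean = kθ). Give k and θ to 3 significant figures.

k ≈ 1.17, θ ≈ 1.11

For Gamma(k, scale θ): mean = kθ, variance = kθ², so CV = 1/√k.
CV = SD/mean = 1.2/1.3 = 0.9231, hence k = 1/CV² = 1.17.
Then θ = mean/k = 1.3/1.17 = 1.11.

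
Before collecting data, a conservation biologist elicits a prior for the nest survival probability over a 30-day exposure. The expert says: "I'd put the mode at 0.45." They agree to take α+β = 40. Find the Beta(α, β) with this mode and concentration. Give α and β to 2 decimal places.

α = 18.10, β = 21.90

For α,β > 1 the Beta mode is (α−1)/(α+β−2). With α+β = 40, the mode is (α−1)/38.
Set (α−1)/38 = 0.45 → α = 1 + 0.45·38 = 18.10.
β = 40 − α = 21.90.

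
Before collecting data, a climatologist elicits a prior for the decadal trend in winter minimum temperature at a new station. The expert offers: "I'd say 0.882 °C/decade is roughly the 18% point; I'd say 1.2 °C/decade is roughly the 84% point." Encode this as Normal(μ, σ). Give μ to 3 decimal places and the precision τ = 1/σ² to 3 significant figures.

The p-quantile of Normal(μ,σ) is μ + z_p·σ, with z_{0.18} = -0.9154 and z_{0.84} = 0.9945.
Eliminate σ: μ = (z₂·x₁ − z₁·x₂)/(z₂ − z₁) = (0.9945·0.882 − (-0.9154)·1.2)/1.91 = 1.034.
Then σ = (x₂ − x₁)/(z₂ − z₁) = (1.2 − 0.882)/1.91 = 0.167.
Precision τ = 1/σ² = 1/0.1665² = 36.1.

μ = 1.034, τ = 36.1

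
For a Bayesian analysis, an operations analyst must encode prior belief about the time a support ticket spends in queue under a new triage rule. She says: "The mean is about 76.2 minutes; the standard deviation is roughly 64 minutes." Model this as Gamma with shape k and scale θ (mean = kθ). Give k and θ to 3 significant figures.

k ≈ 1.42, θ ≈ 53.8

For Gamma(k, scale θ): mean = kθ, variance = kθ², so CV = 1/√k.
CV = SD/mean = 64/76.2 = 0.8399, hence k = 1/CV² = 1.42.
Then θ = mean/k = 76.2/1.42 = 53.8.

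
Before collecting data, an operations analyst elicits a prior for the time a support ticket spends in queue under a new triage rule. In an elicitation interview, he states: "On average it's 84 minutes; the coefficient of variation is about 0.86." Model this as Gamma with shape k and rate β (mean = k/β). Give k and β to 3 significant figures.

k ≈ 1.35, β ≈ 0.0161

For Gamma(k, rate β): mean = k/β, variance = k/β², so CV = 1/√k.
CV = 0.86, hence k = 1/CV² = 1.35.
Then β = k/mean = 1.35/84 = 0.0161.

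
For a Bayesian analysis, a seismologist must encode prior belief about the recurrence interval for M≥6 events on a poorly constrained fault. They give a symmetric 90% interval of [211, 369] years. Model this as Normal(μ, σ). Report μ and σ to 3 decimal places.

A symmetric 90% interval runs μ ± z·σ with z = 1.645.
Half-width = 79, so σ = 79/1.645 = 48.029.
μ is the interval midpoint, 290.000.

μ = 290.000, σ = 48.029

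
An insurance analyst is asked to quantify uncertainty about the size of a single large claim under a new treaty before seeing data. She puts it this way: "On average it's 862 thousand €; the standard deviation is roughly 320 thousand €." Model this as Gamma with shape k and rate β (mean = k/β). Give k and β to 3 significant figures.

k ≈ 7.26, β ≈ 0.00842

For Gamma(k, rate β): mean = k/β, variance = k/β², so CV = 1/√k.
CV = SD/mean = 320/862 = 0.3712, hence k = 1/CV² = 7.26.
Then β = k/mean = 7.26/862 = 0.00842.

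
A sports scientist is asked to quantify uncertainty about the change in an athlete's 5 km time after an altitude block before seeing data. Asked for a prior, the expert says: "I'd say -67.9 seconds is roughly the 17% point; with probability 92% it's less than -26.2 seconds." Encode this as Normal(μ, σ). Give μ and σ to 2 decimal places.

The p-quantile of Normal(μ,σ) is μ + z_p·σ, with z_{0.17} = -0.9542 and z_{0.92} = 1.405.
Eliminate σ: μ = (z₂·x₁ − z₁·x₂)/(z₂ − z₁) = (1.405·-67.9 − (-0.9542)·-26.2)/2.359 = -51.03.
Then σ = (x₂ − x₁)/(z₂ − z₁) = (-26.2 − -67.9)/2.359 = 17.68.

μ = -51.03, σ = 17.68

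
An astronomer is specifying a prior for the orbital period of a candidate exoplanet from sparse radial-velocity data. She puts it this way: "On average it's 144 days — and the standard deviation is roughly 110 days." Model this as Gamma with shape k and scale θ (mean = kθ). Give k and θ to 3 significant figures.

For Gamma(k, scale θ): mean = kθ, variance = kθ², so CV = 1/√k.
CV = SD/mean = 110/144 = 0.7639, hence k = 1/CV² = 1.71.
Then θ = mean/k = 144/1.71 = 84.

k ≈ 1.71, θ ≈ 84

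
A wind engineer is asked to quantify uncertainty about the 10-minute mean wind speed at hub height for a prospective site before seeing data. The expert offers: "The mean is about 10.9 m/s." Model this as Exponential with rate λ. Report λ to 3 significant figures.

Exponential mean = 1/λ, so λ = 1/10.9 = 0.0917.

λ ≈ 0.0917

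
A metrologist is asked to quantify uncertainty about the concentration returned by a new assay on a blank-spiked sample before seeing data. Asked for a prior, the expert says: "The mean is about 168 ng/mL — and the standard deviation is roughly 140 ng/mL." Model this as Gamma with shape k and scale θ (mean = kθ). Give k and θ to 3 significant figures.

For Gamma(k, scale θ): mean = kθ, variance = kθ², so CV = 1/√k.
CV = SD/mean = 140/168 = 0.8333, hence k = 1/CV² = 1.44.
Then θ = mean/k = 168/1.44 = 117.

k ≈ 1.44, θ ≈ 117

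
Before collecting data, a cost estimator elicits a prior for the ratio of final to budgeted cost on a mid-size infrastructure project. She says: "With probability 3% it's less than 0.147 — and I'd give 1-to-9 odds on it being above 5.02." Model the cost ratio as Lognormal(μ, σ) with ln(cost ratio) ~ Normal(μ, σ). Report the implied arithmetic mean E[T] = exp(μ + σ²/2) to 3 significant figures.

If T ~ Lognormal(μ,σ) then ln T ~ Normal(μ,σ), so the p-quantile of ln T is μ + z_p·σ.
ln(0.147) = -1.917 and ln(5.02) = 1.613; z_{0.03} = -1.881, z_{0.9} = 1.282.
σ = (1.613 − -1.917)/(1.282 − (-1.881)) = 1.116.
μ = -1.917 − (-1.881)·1.116 = 0.183.
E[T] = exp(μ + σ²/2) = exp(0.183 + 0.6233) = 2.24.

E[T] ≈ 2.24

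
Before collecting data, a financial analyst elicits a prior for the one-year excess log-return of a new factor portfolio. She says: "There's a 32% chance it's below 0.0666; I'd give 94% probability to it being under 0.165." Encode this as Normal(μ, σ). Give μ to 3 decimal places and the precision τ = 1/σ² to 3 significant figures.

μ = 0.089, τ = 422

For Normal(μ,σ), the p-quantile is μ + z_p·σ. Here z_{0.32} = -0.4677, z_{0.94} = 1.555.
So 0.0666 = μ − 0.4677σ and 0.165 = μ + 1.555σ.
Subtracting: σ = (0.165 − 0.0666)/(1.555 − (-0.4677)) = 0.049.
Then μ = 0.0666 − (-0.4677)·0.049 = 0.089.
Precision τ = 1/σ² = 1/0.04865² = 422.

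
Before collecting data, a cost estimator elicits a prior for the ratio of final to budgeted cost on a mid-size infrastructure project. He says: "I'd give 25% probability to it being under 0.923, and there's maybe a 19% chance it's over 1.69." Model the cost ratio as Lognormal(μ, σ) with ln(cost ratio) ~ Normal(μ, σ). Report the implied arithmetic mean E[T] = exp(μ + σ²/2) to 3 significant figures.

If T ~ Lognormal(μ,σ) then ln T ~ Normal(μ,σ), so the p-quantile of ln T is μ + z_p·σ.
ln(0.923) = -0.08013 and ln(1.69) = 0.5247; z_{0.25} = -0.6745, z_{0.81} = 0.8779.
σ = (0.5247 − -0.08013)/(0.8779 − (-0.6745)) = 0.390.
μ = -0.08013 − (-0.6745)·0.390 = 0.183.
E[T] = exp(μ + σ²/2) = exp(0.183 + 0.0759) = 1.3.

E[T] ≈ 1.3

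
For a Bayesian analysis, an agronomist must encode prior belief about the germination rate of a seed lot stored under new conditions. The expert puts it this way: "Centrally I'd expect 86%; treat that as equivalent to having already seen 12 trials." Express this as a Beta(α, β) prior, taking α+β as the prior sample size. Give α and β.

α = 10.32, β = 1.68

Under the effective-sample-size interpretation, Beta(α, β) has prior mean α/(α+β) and prior sample size α+β.
So α+β = 12 and α/(α+β) = 0.86, giving α = 0.86·12 = 10.32 and β = 12 − 10.32 = 1.68.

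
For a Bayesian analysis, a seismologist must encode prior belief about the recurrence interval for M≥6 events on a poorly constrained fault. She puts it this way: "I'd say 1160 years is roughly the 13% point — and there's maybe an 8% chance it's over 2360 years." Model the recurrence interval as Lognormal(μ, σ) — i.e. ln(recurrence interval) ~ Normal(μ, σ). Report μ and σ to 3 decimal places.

If T ~ Lognormal(μ,σ) then ln T ~ Normal(μ,σ), so the p-quantile of ln T is μ + z_p·σ.
ln(1160) = 7.056 and ln(2360) = 7.766; z_{0.13} = -1.126, z_{0.92} = 1.405.
σ = (7.766 − 7.056)/(1.405 − (-1.126)) = 0.281.
μ = 7.056 − (-1.126)·0.281 = 7.372.

μ ≈ 7.372, σ ≈ 0.281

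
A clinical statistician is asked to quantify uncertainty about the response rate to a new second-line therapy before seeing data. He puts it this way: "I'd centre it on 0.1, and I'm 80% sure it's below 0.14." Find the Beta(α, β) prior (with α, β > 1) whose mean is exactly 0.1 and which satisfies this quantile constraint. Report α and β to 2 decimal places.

With mean 0.1 fixed, write α = 0.1s, β = 0.9s where s = α+β.
Need P(θ < 0.14) = 0.8 under Beta(0.1s, 0.9s). Normal approximation: (q−m)/√(m(1−m)/s) ≈ z_{0.8} = 0.842, so s ≈ 0.1·0.9·(0.842)²/(0.14−0.1)² = 39.8.
At s = 39.8: P(θ<0.14) ≈ 0.814. Adjusting to match 0.8 gives s ≈ 33.27.
So α = 0.1·33.27 ≈ 3.33, β = 0.9·33.27 ≈ 29.94.

α ≈ 3.33, β ≈ 29.94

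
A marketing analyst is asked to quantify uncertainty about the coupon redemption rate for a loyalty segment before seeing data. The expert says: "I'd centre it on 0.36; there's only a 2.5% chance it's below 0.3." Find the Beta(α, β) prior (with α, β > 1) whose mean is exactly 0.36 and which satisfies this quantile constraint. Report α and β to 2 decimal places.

With mean 0.36 fixed, write α = 0.36s, β = 0.64s where s = α+β.
Need P(θ < 0.3) = 0.025 under Beta(0.36s, 0.64s). Normal approximation: (q−m)/√(m(1−m)/s) ≈ z_{0.025} = -1.96, so s ≈ 0.36·0.64·(-1.96)²/(0.3−0.36)² = 245.9.
At s = 245.9: P(θ<0.3) ≈ 0.023. Adjusting to match 0.025 gives s ≈ 235.39.
So α = 0.36·235.39 ≈ 84.74, β = 0.64·235.39 ≈ 150.65.

α ≈ 84.74, β ≈ 150.65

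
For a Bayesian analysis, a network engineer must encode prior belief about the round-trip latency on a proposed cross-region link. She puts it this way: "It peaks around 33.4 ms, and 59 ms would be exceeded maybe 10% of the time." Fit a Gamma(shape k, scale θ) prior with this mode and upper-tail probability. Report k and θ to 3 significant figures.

Gamma(k,θ) with k>1 has mode (k−1)θ, so θ = 33.4/(k−1).
Need P(X < 59) = 0.9 with θ tied to k this way. Start at k = 2, θ = 33.4: P(X<59) ≈ 0.527.
Too low — raise k to concentrate. Iterating converges to k ≈ 6.87.
Then θ = 33.4/(6.87−1) ≈ 5.69.

k ≈ 6.87, θ ≈ 5.69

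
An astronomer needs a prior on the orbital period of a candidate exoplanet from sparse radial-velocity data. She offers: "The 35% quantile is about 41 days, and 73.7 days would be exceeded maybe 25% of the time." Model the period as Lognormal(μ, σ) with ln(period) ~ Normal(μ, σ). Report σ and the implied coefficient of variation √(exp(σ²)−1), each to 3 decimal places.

If T ~ Lognormal(μ,σ) then ln T ~ Normal(μ,σ), so the p-quantile of ln T is μ + z_p·σ.
ln(41) = 3.714 and ln(73.7) = 4.3; z_{0.35} = -0.3853, z_{0.75} = 0.6745.
σ = (4.3 − 3.714)/(0.6745 − (-0.3853)) = 0.553.
μ = 3.714 − (-0.3853)·0.553 = 3.927.
CV = √(exp(σ²)−1) = √(exp(0.3062)−1) = 0.599.

σ ≈ 0.553, CV ≈ 0.599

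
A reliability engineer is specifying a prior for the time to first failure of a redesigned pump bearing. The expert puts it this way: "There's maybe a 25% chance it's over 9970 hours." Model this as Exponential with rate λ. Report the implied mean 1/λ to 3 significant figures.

P(T > 9970.0) = e^(−λ·9970.0) = 0.25, so λ = −ln(0.25)/9970.0 = 0.000139.
Mean = 1/λ = 7190 hours.

mean ≈ 7190 hours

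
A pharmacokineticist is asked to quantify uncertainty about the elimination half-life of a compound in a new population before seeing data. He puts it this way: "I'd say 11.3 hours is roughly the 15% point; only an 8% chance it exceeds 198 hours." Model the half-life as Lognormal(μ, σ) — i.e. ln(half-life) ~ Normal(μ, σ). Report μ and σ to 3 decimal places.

If T ~ Lognormal(μ,σ) then ln T ~ Normal(μ,σ), so the p-quantile of ln T is μ + z_p·σ.
ln(11.3) = 2.425 and ln(198) = 5.288; z_{0.15} = -1.036, z_{0.92} = 1.405.
σ = (5.288 − 2.425)/(1.405 − (-1.036)) = 1.173.
μ = 2.425 − (-1.036)·1.173 = 3.640.

μ ≈ 3.640, σ ≈ 1.173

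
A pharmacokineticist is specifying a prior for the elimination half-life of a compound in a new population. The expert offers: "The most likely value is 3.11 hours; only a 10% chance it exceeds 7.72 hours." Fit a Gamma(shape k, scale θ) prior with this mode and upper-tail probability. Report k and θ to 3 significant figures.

Gamma(k,θ) with k>1 has mode (k−1)θ, so θ = 3.11/(k−1).
Need P(X < 7.72) = 0.9 with θ tied to k this way. Start at k = 2, θ = 3.11: P(X<7.72) ≈ 0.709.
Too low — raise k to concentrate. Iterating converges to k ≈ 3.32.
Then θ = 3.11/(3.32−1) ≈ 1.34.

k ≈ 3.32, θ ≈ 1.34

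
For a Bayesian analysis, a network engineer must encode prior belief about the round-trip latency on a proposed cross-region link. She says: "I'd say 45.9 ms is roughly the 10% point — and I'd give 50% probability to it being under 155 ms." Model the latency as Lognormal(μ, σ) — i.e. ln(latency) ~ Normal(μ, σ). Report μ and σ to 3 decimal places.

μ ≈ 5.043, σ ≈ 0.950

If T ~ Lognormal(μ,σ) then ln T ~ Normal(μ,σ), so the p-quantile of ln T is μ + z_p·σ.
ln(45.9) = 3.826 and ln(155) = 5.043; z_{0.1} = -1.282, z_{0.5} = 0.
σ = (5.043 − 3.826)/(0 − (-1.282)) = 0.950.
μ = 3.826 − (-1.282)·0.950 = 5.043.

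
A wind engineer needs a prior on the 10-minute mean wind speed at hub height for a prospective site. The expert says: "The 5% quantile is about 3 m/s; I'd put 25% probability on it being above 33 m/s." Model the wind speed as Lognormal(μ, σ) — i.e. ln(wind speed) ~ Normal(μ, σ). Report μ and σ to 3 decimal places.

μ ≈ 2.799, σ ≈ 1.034

If T ~ Lognormal(μ,σ) then ln T ~ Normal(μ,σ), so the p-quantile of ln T is μ + z_p·σ.
ln(3) = 1.099 and ln(33) = 3.497; z_{0.05} = -1.645, z_{0.75} = 0.6745.
σ = (3.497 − 1.099)/(0.6745 − (-1.645)) = 1.034.
μ = 1.099 − (-1.645)·1.034 = 2.799.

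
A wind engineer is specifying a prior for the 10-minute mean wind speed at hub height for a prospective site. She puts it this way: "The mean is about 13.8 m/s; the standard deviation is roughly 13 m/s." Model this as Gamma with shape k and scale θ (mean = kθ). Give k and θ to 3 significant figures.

k ≈ 1.13, θ ≈ 12.2

For Gamma(k, scale θ): mean = kθ, variance = kθ², so CV = 1/√k.
CV = SD/mean = 13/13.8 = 0.942, hence k = 1/CV² = 1.13.
Then θ = mean/k = 13.8/1.13 = 12.2.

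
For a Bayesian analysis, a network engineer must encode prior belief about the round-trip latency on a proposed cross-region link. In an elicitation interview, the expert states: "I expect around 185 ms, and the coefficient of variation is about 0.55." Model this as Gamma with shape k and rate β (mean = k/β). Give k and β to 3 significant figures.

k ≈ 3.31, β ≈ 0.0179

For Gamma(k, rate β): mean = k/β, variance = k/β², so CV = 1/√k.
CV = 0.55, hence k = 1/CV² = 3.31.
Then β = k/mean = 3.31/185 = 0.0179.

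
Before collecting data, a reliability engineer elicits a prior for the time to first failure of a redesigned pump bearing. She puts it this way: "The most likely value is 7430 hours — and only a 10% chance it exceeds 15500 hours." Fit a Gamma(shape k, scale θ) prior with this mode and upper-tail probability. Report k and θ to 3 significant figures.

Gamma(k,θ) with k>1 has mode (k−1)θ, so θ = 7430/(k−1).
Need P(X < 15500) = 0.9 with θ tied to k this way. Start at k = 2, θ = 7430: P(X<15500) ≈ 0.617.
Too low — raise k to concentrate. Iterating converges to k ≈ 4.55.
Then θ = 7430/(4.55−1) ≈ 2090.

k ≈ 4.55, θ ≈ 2090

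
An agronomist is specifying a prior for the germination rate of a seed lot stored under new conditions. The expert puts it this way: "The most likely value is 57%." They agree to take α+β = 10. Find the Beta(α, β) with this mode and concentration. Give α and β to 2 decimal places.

For α,β > 1 the Beta mode is (α−1)/(α+β−2). With α+β = 10, the mode is (α−1)/8.
Set (α−1)/8 = 0.57 → α = 1 + 0.57·8 = 5.56.
β = 10 − α = 4.44.

α = 5.56, β = 4.44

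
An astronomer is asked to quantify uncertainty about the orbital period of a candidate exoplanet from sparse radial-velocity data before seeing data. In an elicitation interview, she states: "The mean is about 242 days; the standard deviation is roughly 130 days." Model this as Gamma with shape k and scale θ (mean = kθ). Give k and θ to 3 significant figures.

k ≈ 3.47, θ ≈ 69.8

For Gamma(k, scale θ): mean = kθ, variance = kθ², so CV = 1/√k.
CV = SD/mean = 130/242 = 0.5372, hence k = 1/CV² = 3.47.
Then θ = mean/k = 242/3.47 = 69.8.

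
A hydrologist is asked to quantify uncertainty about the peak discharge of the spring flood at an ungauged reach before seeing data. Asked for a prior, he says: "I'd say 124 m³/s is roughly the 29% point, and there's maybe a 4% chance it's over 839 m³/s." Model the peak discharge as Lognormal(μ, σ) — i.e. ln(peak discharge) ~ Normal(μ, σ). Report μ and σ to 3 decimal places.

μ ≈ 5.279, σ ≈ 0.830

If T ~ Lognormal(μ,σ) then ln T ~ Normal(μ,σ), so the p-quantile of ln T is μ + z_p·σ.
ln(124) = 4.82 and ln(839) = 6.732; z_{0.29} = -0.5534, z_{0.96} = 1.751.
σ = (6.732 − 4.82)/(1.751 − (-0.5534)) = 0.830.
μ = 4.82 − (-0.5534)·0.830 = 5.279.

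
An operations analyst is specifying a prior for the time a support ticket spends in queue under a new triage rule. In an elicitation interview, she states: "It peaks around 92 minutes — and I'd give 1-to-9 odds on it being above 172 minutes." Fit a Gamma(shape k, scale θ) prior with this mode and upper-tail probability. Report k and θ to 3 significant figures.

Gamma(k,θ) with k>1 has mode (k−1)θ, so θ = 92/(k−1).
Need P(X < 172) = 0.9 with θ tied to k this way. Start at k = 2, θ = 92: P(X<172) ≈ 0.558.
Too low — raise k to concentrate. Iterating converges to k ≈ 5.88.
Then θ = 92/(5.88−1) ≈ 18.9.

k ≈ 5.88, θ ≈ 18.9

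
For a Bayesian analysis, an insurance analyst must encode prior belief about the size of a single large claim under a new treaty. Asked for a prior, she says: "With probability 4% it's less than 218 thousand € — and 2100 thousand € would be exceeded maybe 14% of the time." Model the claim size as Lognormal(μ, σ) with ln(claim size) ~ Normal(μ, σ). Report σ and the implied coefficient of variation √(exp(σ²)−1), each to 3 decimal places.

σ ≈ 0.800, CV ≈ 0.947

If T ~ Lognormal(μ,σ) then ln T ~ Normal(μ,σ), so the p-quantile of ln T is μ + z_p·σ.
ln(218) = 5.384 and ln(2100) = 7.65; z_{0.04} = -1.751, z_{0.86} = 1.08.
σ = (7.65 − 5.384)/(1.08 − (-1.751)) = 0.800.
μ = 5.384 − (-1.751)·0.800 = 6.785.
CV = √(exp(σ²)−1) = √(exp(0.6402)−1) = 0.947.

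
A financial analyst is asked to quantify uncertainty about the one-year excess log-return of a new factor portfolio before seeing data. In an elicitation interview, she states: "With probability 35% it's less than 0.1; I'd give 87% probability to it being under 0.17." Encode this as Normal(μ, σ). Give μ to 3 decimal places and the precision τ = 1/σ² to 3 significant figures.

The p-quantile of Normal(μ,σ) is μ + z_p·σ, with z_{0.35} = -0.3853 and z_{0.87} = 1.126.
Eliminate σ: μ = (z₂·x₁ − z₁·x₂)/(z₂ − z₁) = (1.126·0.1 − (-0.3853)·0.17)/1.512 = 0.118.
Then σ = (x₂ − x₁)/(z₂ − z₁) = (0.17 − 0.1)/1.512 = 0.046.
Precision τ = 1/σ² = 1/0.04631² = 466.

μ = 0.118, τ = 466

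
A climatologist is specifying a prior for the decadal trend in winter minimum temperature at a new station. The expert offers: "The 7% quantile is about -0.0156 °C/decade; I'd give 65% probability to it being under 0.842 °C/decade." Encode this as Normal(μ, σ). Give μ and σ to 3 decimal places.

μ = 0.664, σ = 0.461

For Normal(μ,σ), the p-quantile is μ + z_p·σ. Here z_{0.07} = -1.476, z_{0.65} = 0.3853.
So -0.0156 = μ − 1.476σ and 0.842 = μ + 0.3853σ.
Subtracting: σ = (0.842 − -0.0156)/(0.3853 − (-1.476)) = 0.461.
Then μ = -0.0156 − (-1.476)·0.461 = 0.664.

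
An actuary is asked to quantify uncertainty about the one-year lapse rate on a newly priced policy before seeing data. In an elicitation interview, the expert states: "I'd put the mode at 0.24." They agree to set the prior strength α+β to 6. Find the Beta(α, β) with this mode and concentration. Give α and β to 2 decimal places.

For α,β > 1 the Beta mode is (α−1)/(α+β−2). With α+β = 6, the mode is (α−1)/4.
Set (α−1)/4 = 0.24 → α = 1 + 0.24·4 = 1.96.
β = 6 − α = 4.04.

α = 1.96, β = 4.04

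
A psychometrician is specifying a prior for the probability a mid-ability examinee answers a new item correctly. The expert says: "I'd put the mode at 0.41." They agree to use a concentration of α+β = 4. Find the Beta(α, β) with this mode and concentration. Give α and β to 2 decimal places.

For α,β > 1 the Beta mode is (α−1)/(α+β−2). With α+β = 4, the mode is (α−1)/2.
Set (α−1)/2 = 0.41 → α = 1 + 0.41·2 = 1.82.
β = 4 − α = 2.18.

α = 1.82, β = 2.18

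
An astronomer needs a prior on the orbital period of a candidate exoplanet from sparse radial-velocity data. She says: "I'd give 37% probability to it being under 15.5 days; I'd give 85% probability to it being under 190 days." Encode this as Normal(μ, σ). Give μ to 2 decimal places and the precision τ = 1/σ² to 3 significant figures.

μ = 57.82, τ = 6.15e-05

For Normal(μ,σ), the p-quantile is μ + z_p·σ. Here z_{0.37} = -0.3319, z_{0.85} = 1.036.
So 15.5 = μ − 0.3319σ and 190 = μ + 1.036σ.
Subtracting: σ = (190 − 15.5)/(1.036 − (-0.3319)) = 127.53.
Then μ = 15.5 − (-0.3319)·127.53 = 57.82.
Precision τ = 1/σ² = 1/127.5² = 6.15e-05.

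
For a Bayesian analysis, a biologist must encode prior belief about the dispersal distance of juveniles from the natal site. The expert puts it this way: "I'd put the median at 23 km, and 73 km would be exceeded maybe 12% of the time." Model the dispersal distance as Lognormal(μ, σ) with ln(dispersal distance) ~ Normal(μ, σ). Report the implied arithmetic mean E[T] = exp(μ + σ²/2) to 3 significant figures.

If T ~ Lognormal(μ,σ) then ln T ~ Normal(μ,σ), so the p-quantile of ln T is μ + z_p·σ.
ln(23) = 3.135 and ln(73) = 4.29; z_{0.5} = 0, z_{0.88} = 1.175.
σ = (4.29 − 3.135)/(1.175 − (0)) = 0.983.
μ = 3.135 − (0)·0.983 = 3.135.
E[T] = exp(μ + σ²/2) = exp(3.135 + 0.4831) = 37.3 km.

E[T] ≈ 37.3 km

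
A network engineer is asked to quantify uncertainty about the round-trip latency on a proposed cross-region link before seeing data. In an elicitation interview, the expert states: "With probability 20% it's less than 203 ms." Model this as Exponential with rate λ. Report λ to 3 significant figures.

P(T < 203.0) = 1 − e^(−λ·203.0) = 0.2, so λ = −ln(1−0.2)/203.0 = −ln(0.8)/203.0 = 0.0011.

λ ≈ 0.0011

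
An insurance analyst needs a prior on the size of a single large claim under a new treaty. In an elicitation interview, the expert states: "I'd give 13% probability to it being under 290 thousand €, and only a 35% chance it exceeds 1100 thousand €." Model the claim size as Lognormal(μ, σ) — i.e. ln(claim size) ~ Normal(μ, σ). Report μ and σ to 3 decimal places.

If T ~ Lognormal(μ,σ) then ln T ~ Normal(μ,σ), so the p-quantile of ln T is μ + z_p·σ.
ln(290) = 5.67 and ln(1100) = 7.003; z_{0.13} = -1.126, z_{0.65} = 0.3853.
σ = (7.003 − 5.67)/(0.3853 − (-1.126)) = 0.882.
μ = 5.67 − (-1.126)·0.882 = 6.663.

μ ≈ 6.663, σ ≈ 0.882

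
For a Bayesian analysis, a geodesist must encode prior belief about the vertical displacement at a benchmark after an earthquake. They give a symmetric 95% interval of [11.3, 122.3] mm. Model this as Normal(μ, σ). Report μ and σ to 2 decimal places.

μ = 66.80, σ = 28.32

A symmetric 95% interval runs μ ± z·σ with z = 1.96.
Half-width = 55.5, so σ = 55.5/1.96 = 28.32.
μ is the interval midpoint, 66.80.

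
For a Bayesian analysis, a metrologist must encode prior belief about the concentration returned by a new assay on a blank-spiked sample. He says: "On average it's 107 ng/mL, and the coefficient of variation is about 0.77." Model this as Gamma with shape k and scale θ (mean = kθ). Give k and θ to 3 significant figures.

k ≈ 1.69, θ ≈ 63.4

For Gamma(k, scale θ): mean = kθ, variance = kθ², so CV = 1/√k.
CV = 0.77, hence k = 1/CV² = 1.69.
Then θ = mean/k = 107/1.69 = 63.4.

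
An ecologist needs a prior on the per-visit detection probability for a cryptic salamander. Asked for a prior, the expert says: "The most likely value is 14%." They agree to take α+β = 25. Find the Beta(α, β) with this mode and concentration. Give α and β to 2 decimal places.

α = 4.22, β = 20.78

For α,β > 1 the Beta mode is (α−1)/(α+β−2). With α+β = 25, the mode is (α−1)/23.
Set (α−1)/23 = 0.14 → α = 1 + 0.14·23 = 4.22.
β = 25 − α = 20.78.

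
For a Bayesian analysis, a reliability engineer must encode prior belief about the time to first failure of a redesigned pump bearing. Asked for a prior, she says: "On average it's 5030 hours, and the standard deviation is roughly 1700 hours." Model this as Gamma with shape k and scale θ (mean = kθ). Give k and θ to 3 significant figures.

For Gamma(k, scale θ): mean = kθ, variance = kθ², so CV = 1/√k.
CV = SD/mean = 1700/5030 = 0.338, hence k = 1/CV² = 8.75.
Then θ = mean/k = 5030/8.75 = 575.

k ≈ 8.75, θ ≈ 575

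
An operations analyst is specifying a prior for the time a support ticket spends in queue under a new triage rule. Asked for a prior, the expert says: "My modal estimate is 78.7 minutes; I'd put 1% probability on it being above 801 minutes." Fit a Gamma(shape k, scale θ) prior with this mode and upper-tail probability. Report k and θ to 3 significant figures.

k ≈ 1.57, θ ≈ 138

Gamma(k,θ) with k>1 has mode (k−1)θ, so θ = 78.7/(k−1).
Need P(X < 801) = 0.99 with θ tied to k this way. Start at k = 2, θ = 78.7: P(X<801) ≈ 1.000.
Too high — lower k to spread out. Iterating converges to k ≈ 1.57.
Then θ = 78.7/(1.57−1) ≈ 138.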